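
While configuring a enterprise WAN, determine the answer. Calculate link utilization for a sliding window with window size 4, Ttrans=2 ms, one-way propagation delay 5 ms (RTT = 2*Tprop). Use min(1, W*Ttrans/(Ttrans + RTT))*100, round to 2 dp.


Given: W = 4, Ttrans = 2 ms, RTT = 10 ms (= 2 * Tprop, Tprop = 5 ms)
Cycle time = Ttrans + RTT = 2 + 10 = 12 ms (first packet sent until its ACK returns)
W * Ttrans = 4 * 2 = 8 ms of sending per cycle
W * Ttrans / (Ttrans + RTT) = 8 / 12 = 0.666667
U = min(1, 0.666667) = 0.666667
U% = 66.67%

66.67


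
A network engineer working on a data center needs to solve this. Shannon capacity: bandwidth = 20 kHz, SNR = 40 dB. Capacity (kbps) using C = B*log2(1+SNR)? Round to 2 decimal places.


Given: B = 20 kHz, SNR = 40 dB
SNR linear = 10^(40/10) = 10000
1 + SNR = 10001
log2(10001) = 13.2878566418
C = 20 * 1000 * 13.2878566418 = 265757.1328 bps
C = 265.757133 kbps -> 265.76 kbps (2 dp)

265.76


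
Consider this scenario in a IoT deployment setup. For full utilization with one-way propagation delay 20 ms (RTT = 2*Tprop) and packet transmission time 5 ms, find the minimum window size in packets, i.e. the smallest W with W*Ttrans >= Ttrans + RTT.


Given: Ttrans = 5 ms, RTT = 40 ms (= 2 * Tprop, Tprop = 20 ms)
Time until first ACK returns = Ttrans + RTT = 5 + 40 = 45 ms
Need W * Ttrans >= Ttrans + RTT  ->  W >= (Ttrans + RTT) / Ttrans
(Ttrans + RTT) / Ttrans = 45 / 5 = 9
W_min = ceil(9) = 9

9


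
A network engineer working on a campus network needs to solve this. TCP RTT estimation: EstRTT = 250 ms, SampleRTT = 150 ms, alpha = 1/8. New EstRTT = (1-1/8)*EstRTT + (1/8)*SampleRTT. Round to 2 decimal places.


Given: EstRTT = 250 ms, SampleRTT = 150 ms, alpha = 1/8
New EstRTT = (1 - alpha) * EstRTT + alpha * SampleRTT
(7/8) * 250 = 218.75
(1/8) * 150 = 18.75
New EstRTT = 218.75 + 18.75 = 237.5 ms -> 237.50 ms (2 dp)

237.50


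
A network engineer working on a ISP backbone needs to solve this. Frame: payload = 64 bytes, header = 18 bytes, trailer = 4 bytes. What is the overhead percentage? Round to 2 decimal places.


Given: payload = 64 B, header = 18 B, trailer = 4 B
Overhead bytes = header + trailer = 18 + 4 = 22
Total frame = payload + overhead = 64 + 22 = 86
Overhead % = 22 / 86 * 100 = 25.5814% -> 25.58% (2 dp)

25.58


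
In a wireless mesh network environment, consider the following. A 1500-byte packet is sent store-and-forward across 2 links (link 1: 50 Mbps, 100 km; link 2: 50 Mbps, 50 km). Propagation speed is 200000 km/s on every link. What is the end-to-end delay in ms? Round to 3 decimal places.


Packet = 1500 bytes = 12000 bits. Store-and-forward: sum (t_trans + t_prop) per link.
Link 1: t_trans = 12000/(50*10^6) s = 0.2400 ms; t_prop = 100/200000 s = 0.5000 ms; subtotal = 0.7400 ms
Link 2: t_trans = 12000/(50*10^6) s = 0.2400 ms; t_prop = 50/200000 s = 0.2500 ms; subtotal = 0.4900 ms
End-to-end = 0.7400 + 0.4900 = 1.2300 ms -> 1.230 ms (3 dp)

1.230


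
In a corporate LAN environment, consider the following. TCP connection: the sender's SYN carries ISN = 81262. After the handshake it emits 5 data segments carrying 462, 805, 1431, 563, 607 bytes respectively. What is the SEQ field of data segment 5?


The SYN occupies sequence number ISN = 81262, so the first data byte is ISN + 1 = 81263.
SEQ of data segment i = (ISN + 1) + sum of payload sizes of segments 1..i-1.
Segment 1: SEQ = 81263, payload = 462 bytes
Segment 2: SEQ = 81725, payload = 805 bytes
Segment 3: SEQ = 82530, payload = 1431 bytes
Segment 4: SEQ = 83961, payload = 563 bytes
Segment 5: SEQ = 84524, payload = 607 bytes
SEQ of segment 5 = 81263 + 462 + 805 + 1431 + 563 = 84524

84524


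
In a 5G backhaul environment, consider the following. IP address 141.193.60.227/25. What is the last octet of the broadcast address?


Given: IP = 141.193.60.227, prefix = /25
Host bits = 32 - 25 = 7
Network last octet = 227 AND mask = 128
Host part size = 2^7 - 1 = 127
Broadcast last octet = 128 OR 127 = 255

255


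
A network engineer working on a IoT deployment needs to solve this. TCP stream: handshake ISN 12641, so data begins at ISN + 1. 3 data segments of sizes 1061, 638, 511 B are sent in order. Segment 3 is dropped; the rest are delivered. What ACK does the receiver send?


SYN uses sequence number 12641; first data byte = ISN + 1 = 12642.
Segment 1: SEQ = 12642, len = 1061 B, covers [12642, 13702]
Segment 2: SEQ = 13703, len = 638 B, covers [13703, 14340]
Segment 3: SEQ = 14341, len = 511 B, covers [14341, 14851] [LOST]
In-order data received: bytes [12642, 14340] (segments 1..2).
Segment 3 missing -> gap begins at byte 14341.
Cumulative ACK = next expected in-order byte = 12642 + 1061 + 638 = 14341

14341


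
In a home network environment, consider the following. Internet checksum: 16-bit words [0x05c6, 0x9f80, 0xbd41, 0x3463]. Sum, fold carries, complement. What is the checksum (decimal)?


Given words: [0x05c6, 0x9f80, 0xbd41, 0x3463]
Step 1: Sum all words
Raw sum = 1478 + 40832 + 48449 + 13411 = 104170
Step 2: Fold carry: (38634 + 1) = 38635
One's complement = ~38635 & 0xFFFF = 26900

26900


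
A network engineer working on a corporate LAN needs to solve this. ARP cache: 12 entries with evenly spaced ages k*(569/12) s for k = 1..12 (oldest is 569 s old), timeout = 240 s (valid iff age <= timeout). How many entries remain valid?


Ages are k * 569/12 s for k = 1..12 (spacing = 47.4167 s).
Entry k is valid iff k * 569/12 <= 240 iff k <= 12 * 240 / 569 = 5.0615
n_valid = floor(5.0615) = 5
(n_stale = 12 - 5 = 7)

5


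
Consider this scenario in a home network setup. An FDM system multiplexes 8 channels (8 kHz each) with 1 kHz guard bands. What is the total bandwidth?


Given: 8 channels, 8 kHz each, guard = 1 kHz
Channel bandwidth = 8 * 8 = 64 kHz
Guard bands = 7 gaps * 1 kHz = 7 kHz
Total = 64 + 7 = 71 kHz

71


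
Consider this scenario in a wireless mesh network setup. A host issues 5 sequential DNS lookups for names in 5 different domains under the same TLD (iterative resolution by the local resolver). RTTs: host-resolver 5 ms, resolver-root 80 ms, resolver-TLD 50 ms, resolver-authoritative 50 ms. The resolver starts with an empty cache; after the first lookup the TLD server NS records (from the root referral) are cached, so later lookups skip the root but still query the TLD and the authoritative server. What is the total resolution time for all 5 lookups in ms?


Lookup 1 (cold cache): local + root + TLD + auth = 5 + 80 + 50 + 50 = 185 ms
Lookups 2..5 (TLD NS cached -> skip root; new domain -> still ask TLD and auth): local + TLD + auth = 5 + 50 + 50 = 105 ms each
Remaining 4 lookups: 4 * 105 = 420 ms
Total = 185 + 420 = 605 ms

605


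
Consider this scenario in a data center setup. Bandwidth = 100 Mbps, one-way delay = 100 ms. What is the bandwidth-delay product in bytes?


Given: bandwidth = 100 Mbps, delay = 100 ms
BDP in bits = 100 * 10^6 * 100 / 1000
BDP in bits = 10000000
BDP in bytes = 10000000 / 8 = 1250000

1250000


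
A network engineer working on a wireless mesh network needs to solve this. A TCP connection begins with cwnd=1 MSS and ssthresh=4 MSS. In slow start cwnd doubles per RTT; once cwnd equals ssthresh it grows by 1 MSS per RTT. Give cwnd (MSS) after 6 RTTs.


RTT 0: cwnd = 1 MSS (initial)
RTT 1: cwnd = 2 MSS (slow start, doubled)
RTT 2: cwnd = 4 MSS (slow start, doubled)
RTT 3: cwnd = 5 MSS (congestion avoidance, +1)
RTT 4: cwnd = 6 MSS (congestion avoidance, +1)
RTT 5: cwnd = 7 MSS (congestion avoidance, +1)
RTT 6: cwnd = 8 MSS (congestion avoidance, +1)

8


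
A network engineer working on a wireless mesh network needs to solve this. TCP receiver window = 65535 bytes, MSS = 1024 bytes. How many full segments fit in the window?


Given: RWND = 65535 bytes, MSS = 1024 bytes
Full segments = floor(RWND / MSS)
Full segments = floor(65535 / 1024)
Full segments = floor(63.999) = 63

63


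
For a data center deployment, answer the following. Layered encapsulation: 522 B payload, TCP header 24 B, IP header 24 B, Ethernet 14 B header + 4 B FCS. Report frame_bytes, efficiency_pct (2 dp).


TCP segment = 522 + 24 = 546 B
IP packet = 546 + 24 = 570 B
Ethernet frame = 570 + 14 + 4 = 588 B
Efficiency = app / frame = 522 / 588 = 0.887755 = 88.7755% -> 88.78% (2 dp)

588, 88.78


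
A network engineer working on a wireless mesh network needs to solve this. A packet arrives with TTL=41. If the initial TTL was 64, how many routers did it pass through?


Given: initial TTL = 64, received TTL = 41
Hops = initial TTL - received TTL
Hops = 64 - 41 = 23

23


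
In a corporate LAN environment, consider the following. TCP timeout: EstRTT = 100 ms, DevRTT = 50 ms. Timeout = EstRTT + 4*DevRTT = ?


Given: EstRTT = 100 ms, DevRTT = 50 ms
Timeout = EstRTT + 4 * DevRTT
4 * DevRTT = 4 * 50 = 200
Timeout = 100 + 200 = 300 ms

300


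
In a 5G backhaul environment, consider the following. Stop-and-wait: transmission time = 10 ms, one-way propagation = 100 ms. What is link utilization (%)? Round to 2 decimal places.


Given: Ttrans = 10 ms, Tprop = 100 ms
RTT = 2 * Tprop = 2 * 100 = 200 ms
U = Ttrans / (Ttrans + RTT)
U = 10 / (10 + 200)
U = 10 / 210 = 0.047619
U% = 4.76%

4.76


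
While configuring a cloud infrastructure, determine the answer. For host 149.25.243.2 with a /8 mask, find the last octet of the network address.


Given: IP = 149.25.243.2, prefix = /8
Subnet mask = 255.0.0.0
Last octet of IP: 2
Last octet of mask: 0
Network last octet = 2 AND 0 = 0

0


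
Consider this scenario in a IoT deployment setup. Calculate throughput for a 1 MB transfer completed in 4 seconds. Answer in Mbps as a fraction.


Given: file = 1 MB, time = 4 s
File in Mb = 1 * 8 = 8 Mb
Throughput = 8 / 4 Mbps
Throughput = 2 Mbps

2


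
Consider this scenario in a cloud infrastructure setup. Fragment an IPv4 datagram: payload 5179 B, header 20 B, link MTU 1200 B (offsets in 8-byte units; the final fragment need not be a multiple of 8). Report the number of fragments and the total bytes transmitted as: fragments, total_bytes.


Max data per non-final fragment = floor((MTU - header)/8)*8 = floor((1200 - 20)/8)*8 = floor(1180/8)*8 = 1176 B
Final fragment needs no 8-byte alignment: it can carry up to MTU - header = 1180 B
Non-final fragments needed = ceil((payload - 1180) / 1176) = ceil(3999/1176) = ceil(3.4005) = 4
Number of fragments = 4 + 1 = 5
Fragment sizes (data): 4 * 1176 B + 475 B (last, 475 <= 1180 OK)
Total bytes sent = payload + n_frags * header = 5179 + 5*20 = 5179 + 100 = 5279 B

5, 5279


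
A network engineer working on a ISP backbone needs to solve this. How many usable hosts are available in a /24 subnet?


Given: subnet mask /24
Host bits = 32 - 24 = 8
Total addresses = 2^8 = 256
Usable hosts = 256 - 2 (network + broadcast) = 254

254


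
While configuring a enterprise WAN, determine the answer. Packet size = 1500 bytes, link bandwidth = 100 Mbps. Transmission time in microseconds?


Given: packet = 1500 bytes, bandwidth = 100 Mbps
Packet in bits = 1500 * 8 = 12000 bits
Bandwidth = 100 * 10^6 = 100000000 bps
Time = 12000 / 100000000 seconds
Time in us = 12000 * 10^6 / 100000000 = 120

120


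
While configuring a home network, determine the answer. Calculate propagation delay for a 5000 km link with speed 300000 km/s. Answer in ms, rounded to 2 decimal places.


Given: distance = 5000 km, speed = 300000 km/s
Delay = distance / speed = 5000 / 300000 seconds
Delay in ms = 5000 * 1000 / 300000
Delay = 16.6667 ms
Rounded to 2 dp = 16.67 ms

16.67


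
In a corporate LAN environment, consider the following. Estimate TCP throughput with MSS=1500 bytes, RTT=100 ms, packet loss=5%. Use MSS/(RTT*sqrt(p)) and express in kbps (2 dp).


Given: MSS = 1500 bytes, RTT = 100 ms, loss = 5%
RTT in seconds = 100 / 1000 = 0.1
Loss rate = 5% = 0.05
sqrt(loss) = sqrt(0.05) = 0.223606797750
Throughput (bytes/s) = 1500 / (0.1 * 0.223606797750) = 67082.0393
Throughput (kbps) = 67082.0393 * 8 / 1000 = 536.656315 -> 536.66 kbps (2 dp)

536.66


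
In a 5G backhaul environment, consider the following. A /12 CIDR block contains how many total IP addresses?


Given: CIDR prefix /12
Host bits = 32 - 12 = 20
Total addresses = 2^20 = 1048576

1048576


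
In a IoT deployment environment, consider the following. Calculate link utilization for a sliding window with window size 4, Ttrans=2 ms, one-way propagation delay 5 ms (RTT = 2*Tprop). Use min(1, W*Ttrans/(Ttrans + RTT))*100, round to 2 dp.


Given: W = 4, Ttrans = 2 ms, RTT = 10 ms (= 2 * Tprop, Tprop = 5 ms)
Cycle time = Ttrans + RTT = 2 + 10 = 12 ms (first packet sent until its ACK returns)
W * Ttrans = 4 * 2 = 8 ms of sending per cycle
W * Ttrans / (Ttrans + RTT) = 8 / 12 = 0.666667
U = min(1, 0.666667) = 0.666667
U% = 66.67%

66.67


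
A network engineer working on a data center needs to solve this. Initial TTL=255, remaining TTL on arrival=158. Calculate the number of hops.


Given: initial TTL = 255, received TTL = 158
Hops = initial TTL - received TTL
Hops = 255 - 158 = 97

97


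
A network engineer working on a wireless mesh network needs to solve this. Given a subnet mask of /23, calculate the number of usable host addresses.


Given: subnet mask /23
Host bits = 32 - 23 = 9
Total addresses = 2^9 = 512
Usable hosts = 512 - 2 (network + broadcast) = 510

510


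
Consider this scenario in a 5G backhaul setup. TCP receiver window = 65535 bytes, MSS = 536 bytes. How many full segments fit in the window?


Given: RWND = 65535 bytes, MSS = 536 bytes
Full segments = floor(RWND / MSS)
Full segments = floor(65535 / 536)
Full segments = floor(122.2668) = 122

122


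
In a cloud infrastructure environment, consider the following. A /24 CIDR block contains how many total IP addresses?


Given: CIDR prefix /24
Host bits = 32 - 24 = 8
Total addresses = 2^8 = 256

256


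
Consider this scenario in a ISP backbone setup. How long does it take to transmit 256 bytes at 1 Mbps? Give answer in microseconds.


Given: packet = 256 bytes, bandwidth = 1 Mbps
Packet in bits = 256 * 8 = 2048 bits
Bandwidth = 1 * 10^6 = 1000000 bps
Time = 2048 / 1000000 seconds
Time in us = 2048 * 10^6 / 1000000 = 2048

2048


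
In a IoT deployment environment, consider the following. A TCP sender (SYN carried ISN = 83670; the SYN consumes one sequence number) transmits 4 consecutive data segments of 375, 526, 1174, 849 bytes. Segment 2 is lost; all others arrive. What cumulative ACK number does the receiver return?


SYN uses sequence number 83670; first data byte = ISN + 1 = 83671.
Segment 1: SEQ = 83671, len = 375 B, covers [83671, 84045]
Segment 2: SEQ = 84046, len = 526 B, covers [84046, 84571] [LOST]
Segment 3: SEQ = 84572, len = 1174 B, covers [84572, 85745]
Segment 4: SEQ = 85746, len = 849 B, covers [85746, 86594]
In-order data received: bytes [83671, 84045] (segments 1..1).
Segment 2 missing -> gap begins at byte 84046; later segments buffered out of order.
Cumulative ACK = next expected in-order byte = 83671 + 375 = 84046

84046


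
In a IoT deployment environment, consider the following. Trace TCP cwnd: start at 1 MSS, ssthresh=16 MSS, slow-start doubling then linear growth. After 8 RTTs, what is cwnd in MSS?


RTT 0: cwnd = 1 MSS (initial)
RTT 1: cwnd = 2 MSS (slow start, doubled)
RTT 2: cwnd = 4 MSS (slow start, doubled)
RTT 3: cwnd = 8 MSS (slow start, doubled)
RTT 4: cwnd = 16 MSS (slow start, doubled)
RTT 5: cwnd = 17 MSS (congestion avoidance, +1)
RTT 6: cwnd = 18 MSS (congestion avoidance, +1)
RTT 7: cwnd = 19 MSS (congestion avoidance, +1)
RTT 8: cwnd = 20 MSS (congestion avoidance, +1)

20


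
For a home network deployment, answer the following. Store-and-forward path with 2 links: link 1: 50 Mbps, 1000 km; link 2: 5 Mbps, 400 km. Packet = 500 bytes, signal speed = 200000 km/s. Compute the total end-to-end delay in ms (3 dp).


Packet = 500 bytes = 4000 bits. Store-and-forward: sum (t_trans + t_prop) per link.
Link 1: t_trans = 4000/(50*10^6) s = 0.0800 ms; t_prop = 1000/200000 s = 5.0000 ms; subtotal = 5.0800 ms
Link 2: t_trans = 4000/(5*10^6) s = 0.8000 ms; t_prop = 400/200000 s = 2.0000 ms; subtotal = 2.8000 ms
End-to-end = 5.0800 + 2.8000 = 7.8800 ms -> 7.880 ms (3 dp)

7.880


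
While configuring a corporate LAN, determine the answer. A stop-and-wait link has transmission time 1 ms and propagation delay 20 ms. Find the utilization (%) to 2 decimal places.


Given: Ttrans = 1 ms, Tprop = 20 ms
RTT = 2 * Tprop = 2 * 20 = 40 ms
U = Ttrans / (Ttrans + RTT)
U = 1 / (1 + 40)
U = 1 / 41 = 0.02439
U% = 2.44%

2.44


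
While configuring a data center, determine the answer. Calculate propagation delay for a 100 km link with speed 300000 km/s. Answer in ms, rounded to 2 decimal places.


Given: distance = 100 km, speed = 300000 km/s
Delay = distance / speed = 100 / 300000 seconds
Delay in ms = 100 * 1000 / 300000
Delay = 0.3333 ms
Rounded to 2 dp = 0.33 ms

0.33


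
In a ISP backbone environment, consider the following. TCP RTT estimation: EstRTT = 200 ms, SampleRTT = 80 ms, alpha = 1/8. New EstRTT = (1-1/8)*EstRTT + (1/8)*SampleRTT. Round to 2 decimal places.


Given: EstRTT = 200 ms, SampleRTT = 80 ms, alpha = 1/8
New EstRTT = (1 - alpha) * EstRTT + alpha * SampleRTT
(7/8) * 200 = 175
(1/8) * 80 = 10
New EstRTT = 175 + 10 = 185 ms -> 185.00 ms (2 dp)

185.00


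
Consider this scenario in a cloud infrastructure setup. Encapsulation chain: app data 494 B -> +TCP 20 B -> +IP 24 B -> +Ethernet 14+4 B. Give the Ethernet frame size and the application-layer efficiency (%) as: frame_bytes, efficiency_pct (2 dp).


TCP segment = 494 + 20 = 514 B
IP packet = 514 + 24 = 538 B
Ethernet frame = 538 + 14 + 4 = 556 B
Efficiency = app / frame = 494 / 556 = 0.888489 = 88.8489% -> 88.85% (2 dp)

556, 88.85


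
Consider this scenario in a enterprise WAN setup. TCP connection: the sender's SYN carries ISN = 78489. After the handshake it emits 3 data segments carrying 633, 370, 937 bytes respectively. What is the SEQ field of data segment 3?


The SYN occupies sequence number ISN = 78489, so the first data byte is ISN + 1 = 78490.
SEQ of data segment i = (ISN + 1) + sum of payload sizes of segments 1..i-1.
Segment 1: SEQ = 78490, payload = 633 bytes
Segment 2: SEQ = 79123, payload = 370 bytes
Segment 3: SEQ = 79493, payload = 937 bytes
SEQ of segment 3 = 78490 + 633 + 370 = 79493

79493


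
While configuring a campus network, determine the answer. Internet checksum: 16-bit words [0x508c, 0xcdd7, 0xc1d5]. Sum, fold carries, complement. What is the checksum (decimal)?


Given words: [0x508c, 0xcdd7, 0xc1d5]
Step 1: Sum all words
Raw sum = 20620 + 52695 + 49621 = 122936
Step 2: Fold carry: (57400 + 1) = 57401
One's complement = ~57401 & 0xFFFF = 8134

8134


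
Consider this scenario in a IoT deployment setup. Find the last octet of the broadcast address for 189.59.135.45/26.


Given: IP = 189.59.135.45, prefix = /26
Host bits = 32 - 26 = 6
Network last octet = 45 AND mask = 0
Host part size = 2^6 - 1 = 63
Broadcast last octet = 0 OR 63 = 63

63


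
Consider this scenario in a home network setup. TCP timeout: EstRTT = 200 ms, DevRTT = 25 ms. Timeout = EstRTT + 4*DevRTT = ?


Given: EstRTT = 200 ms, DevRTT = 25 ms
Timeout = EstRTT + 4 * DevRTT
4 * DevRTT = 4 * 25 = 100
Timeout = 200 + 100 = 300 ms

300


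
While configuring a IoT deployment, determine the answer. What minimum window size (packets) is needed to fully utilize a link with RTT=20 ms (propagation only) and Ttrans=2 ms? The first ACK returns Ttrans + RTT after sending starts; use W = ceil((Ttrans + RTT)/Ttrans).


Given: Ttrans = 2 ms, RTT = 20 ms (= 2 * Tprop, Tprop = 10 ms)
Time until first ACK returns = Ttrans + RTT = 2 + 20 = 22 ms
Need W * Ttrans >= Ttrans + RTT  ->  W >= (Ttrans + RTT) / Ttrans
(Ttrans + RTT) / Ttrans = 22 / 2 = 11
W_min = ceil(11) = 11

11


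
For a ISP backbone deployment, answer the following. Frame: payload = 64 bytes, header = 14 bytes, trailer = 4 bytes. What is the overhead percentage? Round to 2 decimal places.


Given: payload = 64 B, header = 14 B, trailer = 4 B
Overhead bytes = header + trailer = 14 + 4 = 18
Total frame = payload + overhead = 64 + 18 = 82
Overhead % = 18 / 82 * 100 = 21.9512% -> 21.95% (2 dp)

21.95


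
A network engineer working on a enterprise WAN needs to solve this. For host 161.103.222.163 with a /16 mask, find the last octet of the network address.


Given: IP = 161.103.222.163, prefix = /16
Subnet mask = 255.255.0.0
Last octet of IP: 163
Last octet of mask: 0
Network last octet = 163 AND 0 = 0

0


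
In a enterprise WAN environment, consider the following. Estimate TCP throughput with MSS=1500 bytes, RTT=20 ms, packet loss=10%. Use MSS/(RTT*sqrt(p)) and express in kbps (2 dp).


Given: MSS = 1500 bytes, RTT = 20 ms, loss = 10%
RTT in seconds = 20 / 1000 = 0.02
Loss rate = 10% = 0.1
sqrt(loss) = sqrt(0.1) = 0.316227766017
Throughput (bytes/s) = 1500 / (0.02 * 0.316227766017) = 237170.8245
Throughput (kbps) = 237170.8245 * 8 / 1000 = 1897.366596 -> 1897.37 kbps (2 dp)

1897.37


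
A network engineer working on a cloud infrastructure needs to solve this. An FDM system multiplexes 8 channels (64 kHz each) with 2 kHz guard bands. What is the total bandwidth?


Given: 8 channels, 64 kHz each, guard = 2 kHz
Channel bandwidth = 8 * 64 = 512 kHz
Guard bands = 7 gaps * 2 kHz = 14 kHz
Total = 512 + 14 = 526 kHz

526


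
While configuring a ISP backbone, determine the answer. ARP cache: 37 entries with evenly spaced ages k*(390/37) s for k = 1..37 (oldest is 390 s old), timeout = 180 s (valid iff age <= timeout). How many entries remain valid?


Ages are k * 390/37 s for k = 1..37 (spacing = 10.5405 s).
Entry k is valid iff k * 390/37 <= 180 iff k <= 37 * 180 / 390 = 17.0769
n_valid = floor(17.0769) = 17
(n_stale = 37 - 17 = 20)

17


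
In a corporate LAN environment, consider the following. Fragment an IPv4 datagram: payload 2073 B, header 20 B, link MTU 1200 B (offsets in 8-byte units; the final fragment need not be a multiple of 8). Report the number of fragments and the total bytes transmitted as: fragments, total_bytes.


Max data per non-final fragment = floor((MTU - header)/8)*8 = floor((1200 - 20)/8)*8 = floor(1180/8)*8 = 1176 B
Final fragment needs no 8-byte alignment: it can carry up to MTU - header = 1180 B
Non-final fragments needed = ceil((payload - 1180) / 1176) = ceil(893/1176) = ceil(0.7594) = 1
Number of fragments = 1 + 1 = 2
Fragment sizes (data): 1 * 1176 B + 897 B (last, 897 <= 1180 OK)
Total bytes sent = payload + n_frags * header = 2073 + 2*20 = 2073 + 40 = 2113 B

2, 2113


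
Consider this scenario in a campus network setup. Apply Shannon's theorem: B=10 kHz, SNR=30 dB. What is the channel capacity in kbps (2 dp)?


Given: B = 10 kHz, SNR = 30 dB
SNR linear = 10^(30/10) = 1000
1 + SNR = 1001
log2(1001) = 9.9672262588
C = 10 * 1000 * 9.9672262588 = 99672.2626 bps
C = 99.672263 kbps -> 99.67 kbps (2 dp)

99.67


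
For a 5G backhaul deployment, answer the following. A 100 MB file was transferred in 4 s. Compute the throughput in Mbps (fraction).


Given: file = 100 MB, time = 4 s
File in Mb = 100 * 8 = 800 Mb
Throughput = 800 / 4 Mbps
Throughput = 200 Mbps

200


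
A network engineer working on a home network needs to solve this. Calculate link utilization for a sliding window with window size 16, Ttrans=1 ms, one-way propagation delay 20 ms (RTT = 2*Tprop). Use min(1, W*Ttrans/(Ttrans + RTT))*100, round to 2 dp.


Given: W = 16, Ttrans = 1 ms, RTT = 40 ms (= 2 * Tprop, Tprop = 20 ms)
Cycle time = Ttrans + RTT = 1 + 40 = 41 ms (first packet sent until its ACK returns)
W * Ttrans = 16 * 1 = 16 ms of sending per cycle
W * Ttrans / (Ttrans + RTT) = 16 / 41 = 0.390244
U = min(1, 0.390244) = 0.390244
U% = 39.02%

39.02


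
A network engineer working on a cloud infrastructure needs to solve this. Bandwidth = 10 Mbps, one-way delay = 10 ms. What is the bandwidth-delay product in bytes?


Given: bandwidth = 10 Mbps, delay = 10 ms
BDP in bits = 10 * 10^6 * 10 / 1000
BDP in bits = 100000
BDP in bytes = 100000 / 8 = 12500

12500


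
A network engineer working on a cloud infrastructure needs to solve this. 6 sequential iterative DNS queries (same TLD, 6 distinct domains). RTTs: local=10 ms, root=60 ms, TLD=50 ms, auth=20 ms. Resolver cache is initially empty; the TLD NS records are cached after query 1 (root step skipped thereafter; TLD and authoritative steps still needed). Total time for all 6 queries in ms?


Lookup 1 (cold cache): local + root + TLD + auth = 10 + 60 + 50 + 20 = 140 ms
Lookups 2..6 (TLD NS cached -> skip root; new domain -> still ask TLD and auth): local + TLD + auth = 10 + 50 + 20 = 80 ms each
Remaining 5 lookups: 5 * 80 = 400 ms
Total = 140 + 400 = 540 ms

540


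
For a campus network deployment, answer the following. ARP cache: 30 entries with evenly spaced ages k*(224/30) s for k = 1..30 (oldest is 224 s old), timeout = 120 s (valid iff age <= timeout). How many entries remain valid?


Ages are k * 224/30 s for k = 1..30 (spacing = 7.4667 s).
Entry k is valid iff k * 224/30 <= 120 iff k <= 30 * 120 / 224 = 16.0714
n_valid = floor(16.0714) = 16
(n_stale = 30 - 16 = 14)

16


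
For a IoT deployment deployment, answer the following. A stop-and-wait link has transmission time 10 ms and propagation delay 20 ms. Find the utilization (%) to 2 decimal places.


Given: Ttrans = 10 ms, Tprop = 20 ms
RTT = 2 * Tprop = 2 * 20 = 40 ms
U = Ttrans / (Ttrans + RTT)
U = 10 / (10 + 40)
U = 10 / 50 = 0.2
U% = 20.00%

20.00


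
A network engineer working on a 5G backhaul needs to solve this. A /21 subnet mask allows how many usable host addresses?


Given: subnet mask /21
Host bits = 32 - 21 = 11
Total addresses = 2^11 = 2048
Usable hosts = 2048 - 2 (network + broadcast) = 2046

2046


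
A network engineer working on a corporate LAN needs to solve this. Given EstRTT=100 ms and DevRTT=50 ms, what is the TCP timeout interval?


Given: EstRTT = 100 ms, DevRTT = 50 ms
Timeout = EstRTT + 4 * DevRTT
4 * DevRTT = 4 * 50 = 200
Timeout = 100 + 200 = 300 ms

300


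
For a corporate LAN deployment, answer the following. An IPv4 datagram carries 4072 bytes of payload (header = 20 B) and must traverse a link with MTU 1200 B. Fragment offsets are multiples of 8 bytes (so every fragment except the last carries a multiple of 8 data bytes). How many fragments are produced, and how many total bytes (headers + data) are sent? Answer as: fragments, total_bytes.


Max data per non-final fragment = floor((MTU - header)/8)*8 = floor((1200 - 20)/8)*8 = floor(1180/8)*8 = 1176 B
Final fragment needs no 8-byte alignment: it can carry up to MTU - header = 1180 B
Non-final fragments needed = ceil((payload - 1180) / 1176) = ceil(2892/1176) = ceil(2.4592) = 3
Number of fragments = 3 + 1 = 4
Fragment sizes (data): 3 * 1176 B + 544 B (last, 544 <= 1180 OK)
Total bytes sent = payload + n_frags * header = 4072 + 4*20 = 4072 + 80 = 4152 B

4, 4152


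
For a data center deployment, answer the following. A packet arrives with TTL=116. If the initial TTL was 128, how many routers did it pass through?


Given: initial TTL = 128, received TTL = 116
Hops = initial TTL - received TTL
Hops = 128 - 116 = 12

12


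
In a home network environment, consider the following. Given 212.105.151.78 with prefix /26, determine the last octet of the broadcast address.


Given: IP = 212.105.151.78, prefix = /26
Host bits = 32 - 26 = 6
Network last octet = 78 AND mask = 64
Host part size = 2^6 - 1 = 63
Broadcast last octet = 64 OR 63 = 127

127


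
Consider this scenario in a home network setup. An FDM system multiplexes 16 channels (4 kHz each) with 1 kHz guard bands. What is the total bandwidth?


Given: 16 channels, 4 kHz each, guard = 1 kHz
Channel bandwidth = 16 * 4 = 64 kHz
Guard bands = 15 gaps * 1 kHz = 15 kHz
Total = 64 + 15 = 79 kHz

79


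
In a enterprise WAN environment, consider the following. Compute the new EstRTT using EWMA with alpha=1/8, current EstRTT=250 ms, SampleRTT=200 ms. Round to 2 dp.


Given: EstRTT = 250 ms, SampleRTT = 200 ms, alpha = 1/8
New EstRTT = (1 - alpha) * EstRTT + alpha * SampleRTT
(7/8) * 250 = 218.75
(1/8) * 200 = 25
New EstRTT = 218.75 + 25 = 243.75 ms -> 243.75 ms (2 dp)

243.75


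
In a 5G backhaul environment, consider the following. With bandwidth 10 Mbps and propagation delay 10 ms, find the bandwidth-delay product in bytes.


Given: bandwidth = 10 Mbps, delay = 10 ms
BDP in bits = 10 * 10^6 * 10 / 1000
BDP in bits = 100000
BDP in bytes = 100000 / 8 = 12500

12500


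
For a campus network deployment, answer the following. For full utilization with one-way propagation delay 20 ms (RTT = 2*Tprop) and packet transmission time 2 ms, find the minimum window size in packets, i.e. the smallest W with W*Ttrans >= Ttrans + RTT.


Given: Ttrans = 2 ms, RTT = 40 ms (= 2 * Tprop, Tprop = 20 ms)
Time until first ACK returns = Ttrans + RTT = 2 + 40 = 42 ms
Need W * Ttrans >= Ttrans + RTT  ->  W >= (Ttrans + RTT) / Ttrans
(Ttrans + RTT) / Ttrans = 42 / 2 = 21
W_min = ceil(21) = 21

21


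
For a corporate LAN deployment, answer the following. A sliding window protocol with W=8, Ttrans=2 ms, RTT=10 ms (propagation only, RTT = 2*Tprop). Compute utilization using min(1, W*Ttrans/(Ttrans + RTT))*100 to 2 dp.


Given: W = 8, Ttrans = 2 ms, RTT = 10 ms (= 2 * Tprop, Tprop = 5 ms)
Cycle time = Ttrans + RTT = 2 + 10 = 12 ms (first packet sent until its ACK returns)
W * Ttrans = 8 * 2 = 16 ms of sending per cycle
W * Ttrans / (Ttrans + RTT) = 16 / 12 = 1.333333
U = min(1, 1.333333) = 1.000000
U% = 100.00%

100.00


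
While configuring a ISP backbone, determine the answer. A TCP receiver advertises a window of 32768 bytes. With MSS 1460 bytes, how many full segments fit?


Given: RWND = 32768 bytes, MSS = 1460 bytes
Full segments = floor(RWND / MSS)
Full segments = floor(32768 / 1460)
Full segments = floor(22.4438) = 22

22


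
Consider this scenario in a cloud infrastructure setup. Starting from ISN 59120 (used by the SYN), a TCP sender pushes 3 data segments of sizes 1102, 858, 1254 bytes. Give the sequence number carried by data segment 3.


The SYN occupies sequence number ISN = 59120, so the first data byte is ISN + 1 = 59121.
SEQ of data segment i = (ISN + 1) + sum of payload sizes of segments 1..i-1.
Segment 1: SEQ = 59121, payload = 1102 bytes
Segment 2: SEQ = 60223, payload = 858 bytes
Segment 3: SEQ = 61081, payload = 1254 bytes
SEQ of segment 3 = 59121 + 1102 + 858 = 61081

61081


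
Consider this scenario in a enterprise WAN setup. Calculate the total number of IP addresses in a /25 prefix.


Given: CIDR prefix /25
Host bits = 32 - 25 = 7
Total addresses = 2^7 = 128

128


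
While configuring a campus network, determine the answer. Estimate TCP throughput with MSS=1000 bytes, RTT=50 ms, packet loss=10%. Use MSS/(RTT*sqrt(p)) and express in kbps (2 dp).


Given: MSS = 1000 bytes, RTT = 50 ms, loss = 10%
RTT in seconds = 50 / 1000 = 0.05
Loss rate = 10% = 0.1
sqrt(loss) = sqrt(0.1) = 0.316227766017
Throughput (bytes/s) = 1000 / (0.05 * 0.316227766017) = 63245.5532
Throughput (kbps) = 63245.5532 * 8 / 1000 = 505.964426 -> 505.96 kbps (2 dp)

505.96


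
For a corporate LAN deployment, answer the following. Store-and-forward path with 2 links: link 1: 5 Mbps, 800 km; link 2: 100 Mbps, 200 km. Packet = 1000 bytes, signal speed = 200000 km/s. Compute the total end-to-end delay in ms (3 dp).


Packet = 1000 bytes = 8000 bits. Store-and-forward: sum (t_trans + t_prop) per link.
Link 1: t_trans = 8000/(5*10^6) s = 1.6000 ms; t_prop = 800/200000 s = 4.0000 ms; subtotal = 5.6000 ms
Link 2: t_trans = 8000/(100*10^6) s = 0.0800 ms; t_prop = 200/200000 s = 1.0000 ms; subtotal = 1.0800 ms
End-to-end = 5.6000 + 1.0800 = 6.6800 ms -> 6.680 ms (3 dp)

6.680


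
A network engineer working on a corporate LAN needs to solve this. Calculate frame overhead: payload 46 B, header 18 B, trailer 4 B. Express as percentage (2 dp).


Given: payload = 46 B, header = 18 B, trailer = 4 B
Overhead bytes = header + trailer = 18 + 4 = 22
Total frame = payload + overhead = 46 + 22 = 68
Overhead % = 22 / 68 * 100 = 32.3529% -> 32.35% (2 dp)

32.35


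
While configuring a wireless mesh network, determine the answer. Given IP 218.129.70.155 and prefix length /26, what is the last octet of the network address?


Given: IP = 218.129.70.155, prefix = /26
Subnet mask = 255.255.255.192
Last octet of IP: 155
Last octet of mask: 192
Network last octet = 155 AND 192 = 128

128


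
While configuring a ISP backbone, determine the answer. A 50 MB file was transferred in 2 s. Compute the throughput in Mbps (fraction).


Given: file = 50 MB, time = 2 s
File in Mb = 50 * 8 = 400 Mb
Throughput = 400 / 2 Mbps
Throughput = 200 Mbps

200


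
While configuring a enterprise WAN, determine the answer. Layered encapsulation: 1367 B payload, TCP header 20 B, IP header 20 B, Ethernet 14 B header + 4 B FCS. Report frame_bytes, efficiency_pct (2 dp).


TCP segment = 1367 + 20 = 1387 B
IP packet = 1387 + 20 = 1407 B
Ethernet frame = 1407 + 14 + 4 = 1425 B
Efficiency = app / frame = 1367 / 1425 = 0.959298 = 95.9298% -> 95.93% (2 dp)

1425, 95.93


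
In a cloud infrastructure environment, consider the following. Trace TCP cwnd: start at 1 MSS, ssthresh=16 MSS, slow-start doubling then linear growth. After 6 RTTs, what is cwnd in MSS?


RTT 0: cwnd = 1 MSS (initial)
RTT 1: cwnd = 2 MSS (slow start, doubled)
RTT 2: cwnd = 4 MSS (slow start, doubled)
RTT 3: cwnd = 8 MSS (slow start, doubled)
RTT 4: cwnd = 16 MSS (slow start, doubled)
RTT 5: cwnd = 17 MSS (congestion avoidance, +1)
RTT 6: cwnd = 18 MSS (congestion avoidance, +1)

18


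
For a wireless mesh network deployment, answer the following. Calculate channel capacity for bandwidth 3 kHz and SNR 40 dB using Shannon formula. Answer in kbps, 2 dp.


Given: B = 3 kHz, SNR = 40 dB
SNR linear = 10^(40/10) = 10000
1 + SNR = 10001
log2(10001) = 13.2878566418
C = 3 * 1000 * 13.2878566418 = 39863.5699 bps
C = 39.863570 kbps -> 39.86 kbps (2 dp)

39.86


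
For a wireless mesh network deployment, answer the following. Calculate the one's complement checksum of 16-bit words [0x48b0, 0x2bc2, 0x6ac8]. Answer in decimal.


Given words: [0x48b0, 0x2bc2, 0x6ac8]
Step 1: Sum all words
Raw sum = 18608 + 11202 + 27336 = 57146
One's complement = ~57146 & 0xFFFF = 8389

8389


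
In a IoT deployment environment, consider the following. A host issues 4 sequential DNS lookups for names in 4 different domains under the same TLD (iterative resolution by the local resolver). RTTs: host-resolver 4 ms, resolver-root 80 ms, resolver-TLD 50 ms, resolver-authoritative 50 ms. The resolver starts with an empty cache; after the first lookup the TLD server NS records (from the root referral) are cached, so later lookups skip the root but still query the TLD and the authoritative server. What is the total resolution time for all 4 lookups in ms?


Lookup 1 (cold cache): local + root + TLD + auth = 4 + 80 + 50 + 50 = 184 ms
Lookups 2..4 (TLD NS cached -> skip root; new domain -> still ask TLD and auth): local + TLD + auth = 4 + 50 + 50 = 104 ms each
Remaining 3 lookups: 3 * 104 = 312 ms
Total = 184 + 312 = 496 ms

496


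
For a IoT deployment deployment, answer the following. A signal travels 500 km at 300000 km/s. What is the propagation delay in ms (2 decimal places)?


Given: distance = 500 km, speed = 300000 km/s
Delay = distance / speed = 500 / 300000 seconds
Delay in ms = 500 * 1000 / 300000
Delay = 1.6667 ms
Rounded to 2 dp = 1.67 ms

1.67


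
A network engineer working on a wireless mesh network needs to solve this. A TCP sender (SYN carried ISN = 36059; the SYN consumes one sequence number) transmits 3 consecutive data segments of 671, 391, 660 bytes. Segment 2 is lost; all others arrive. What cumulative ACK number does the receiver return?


SYN uses sequence number 36059; first data byte = ISN + 1 = 36060.
Segment 1: SEQ = 36060, len = 671 B, covers [36060, 36730]
Segment 2: SEQ = 36731, len = 391 B, covers [36731, 37121] [LOST]
Segment 3: SEQ = 37122, len = 660 B, covers [37122, 37781]
In-order data received: bytes [36060, 36730] (segments 1..1).
Segment 2 missing -> gap begins at byte 36731; later segments buffered out of order.
Cumulative ACK = next expected in-order byte = 36060 + 671 = 36731

36731


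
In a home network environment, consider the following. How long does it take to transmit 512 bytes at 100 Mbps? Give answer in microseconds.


Given: packet = 512 bytes, bandwidth = 100 Mbps
Packet in bits = 512 * 8 = 4096 bits
Bandwidth = 100 * 10^6 = 100000000 bps
Time = 4096 / 100000000 seconds
Time in us = 4096 * 10^6 / 100000000 = 40.96

40.96


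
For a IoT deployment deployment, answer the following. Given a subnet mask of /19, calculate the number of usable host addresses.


Given: subnet mask /19
Host bits = 32 - 19 = 13
Total addresses = 2^13 = 8192
Usable hosts = 8192 - 2 (network + broadcast) = 8190

8190


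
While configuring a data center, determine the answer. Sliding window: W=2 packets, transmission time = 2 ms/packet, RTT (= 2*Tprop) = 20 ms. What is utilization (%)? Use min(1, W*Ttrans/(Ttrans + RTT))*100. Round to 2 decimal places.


Given: W = 2, Ttrans = 2 ms, RTT = 20 ms (= 2 * Tprop, Tprop = 10 ms)
Cycle time = Ttrans + RTT = 2 + 20 = 22 ms (first packet sent until its ACK returns)
W * Ttrans = 2 * 2 = 4 ms of sending per cycle
W * Ttrans / (Ttrans + RTT) = 4 / 22 = 0.181818
U = min(1, 0.181818) = 0.181818
U% = 18.18%

18.18


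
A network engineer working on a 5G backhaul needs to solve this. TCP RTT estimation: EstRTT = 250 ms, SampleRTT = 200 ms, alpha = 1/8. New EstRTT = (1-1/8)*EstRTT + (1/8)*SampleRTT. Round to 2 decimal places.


Given: EstRTT = 250 ms, SampleRTT = 200 ms, alpha = 1/8
New EstRTT = (1 - alpha) * EstRTT + alpha * SampleRTT
(7/8) * 250 = 218.75
(1/8) * 200 = 25
New EstRTT = 218.75 + 25 = 243.75 ms -> 243.75 ms (2 dp)

243.75


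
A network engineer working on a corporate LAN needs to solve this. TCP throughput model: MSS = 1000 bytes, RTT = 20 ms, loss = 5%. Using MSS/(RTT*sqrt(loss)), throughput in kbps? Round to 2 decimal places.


Given: MSS = 1000 bytes, RTT = 20 ms, loss = 5%
RTT in seconds = 20 / 1000 = 0.02
Loss rate = 5% = 0.05
sqrt(loss) = sqrt(0.05) = 0.223606797750
Throughput (bytes/s) = 1000 / (0.02 * 0.223606797750) = 223606.7977
Throughput (kbps) = 223606.7977 * 8 / 1000 = 1788.854382 -> 1788.85 kbps (2 dp)

1788.85


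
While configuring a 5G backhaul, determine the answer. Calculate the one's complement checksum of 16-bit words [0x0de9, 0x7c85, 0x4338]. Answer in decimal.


Given words: [0x0de9, 0x7c85, 0x4338]
Step 1: Sum all words
Raw sum = 3561 + 31877 + 17208 = 52646
One's complement = ~52646 & 0xFFFF = 12889

12889


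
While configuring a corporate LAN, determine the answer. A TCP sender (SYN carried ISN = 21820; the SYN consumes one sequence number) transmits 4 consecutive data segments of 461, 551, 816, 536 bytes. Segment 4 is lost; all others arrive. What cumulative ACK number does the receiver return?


SYN uses sequence number 21820; first data byte = ISN + 1 = 21821.
Segment 1: SEQ = 21821, len = 461 B, covers [21821, 22281]
Segment 2: SEQ = 22282, len = 551 B, covers [22282, 22832]
Segment 3: SEQ = 22833, len = 816 B, covers [22833, 23648]
Segment 4: SEQ = 23649, len = 536 B, covers [23649, 24184] [LOST]
In-order data received: bytes [21821, 23648] (segments 1..3).
Segment 4 missing -> gap begins at byte 23649.
Cumulative ACK = next expected in-order byte = 21821 + 461 + 551 + 816 = 23649

23649


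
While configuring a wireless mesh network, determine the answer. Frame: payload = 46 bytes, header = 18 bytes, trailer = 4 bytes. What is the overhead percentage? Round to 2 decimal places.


Given: payload = 46 B, header = 18 B, trailer = 4 B
Overhead bytes = header + trailer = 18 + 4 = 22
Total frame = payload + overhead = 46 + 22 = 68
Overhead % = 22 / 68 * 100 = 32.3529% -> 32.35% (2 dp)

32.35


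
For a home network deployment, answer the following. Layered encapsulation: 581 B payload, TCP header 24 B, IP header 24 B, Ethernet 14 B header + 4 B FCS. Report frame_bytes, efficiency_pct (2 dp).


TCP segment = 581 + 24 = 605 B
IP packet = 605 + 24 = 629 B
Ethernet frame = 629 + 14 + 4 = 647 B
Efficiency = app / frame = 581 / 647 = 0.897991 = 89.7991% -> 89.80% (2 dp)

647, 89.80
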